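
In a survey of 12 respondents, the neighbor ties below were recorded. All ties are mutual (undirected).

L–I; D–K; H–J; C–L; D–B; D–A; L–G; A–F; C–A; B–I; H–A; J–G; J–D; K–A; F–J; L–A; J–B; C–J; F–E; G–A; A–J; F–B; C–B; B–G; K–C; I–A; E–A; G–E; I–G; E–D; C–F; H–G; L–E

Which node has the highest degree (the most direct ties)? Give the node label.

A

Degrees — A:10, B:6, C:6, D:5, E:5, F:5, G:7, H:3, I:4, J:7, K:3, L:5.
The maximum is 10, attained only by A.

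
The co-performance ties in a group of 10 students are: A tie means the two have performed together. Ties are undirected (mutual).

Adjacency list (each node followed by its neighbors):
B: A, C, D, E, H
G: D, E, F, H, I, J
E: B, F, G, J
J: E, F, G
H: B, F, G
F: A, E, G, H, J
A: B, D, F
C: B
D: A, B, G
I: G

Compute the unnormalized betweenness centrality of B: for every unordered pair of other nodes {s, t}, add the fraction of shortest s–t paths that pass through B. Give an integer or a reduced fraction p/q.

Pairs whose geodesics pass through B — G–C: 3/3; H–D: 1/2; H–E: 1/3; H–C: 1; H–A: 1/2; D–E: 1/2; D–C: 1; E–C: 1; E–A: 1/2; F–C: 3/3; J–C: 1; C–I: 3/3; C–A: 1.
All other pairs contribute 0.
Summing the contributions gives betweenness(B) = 31/3.

31/3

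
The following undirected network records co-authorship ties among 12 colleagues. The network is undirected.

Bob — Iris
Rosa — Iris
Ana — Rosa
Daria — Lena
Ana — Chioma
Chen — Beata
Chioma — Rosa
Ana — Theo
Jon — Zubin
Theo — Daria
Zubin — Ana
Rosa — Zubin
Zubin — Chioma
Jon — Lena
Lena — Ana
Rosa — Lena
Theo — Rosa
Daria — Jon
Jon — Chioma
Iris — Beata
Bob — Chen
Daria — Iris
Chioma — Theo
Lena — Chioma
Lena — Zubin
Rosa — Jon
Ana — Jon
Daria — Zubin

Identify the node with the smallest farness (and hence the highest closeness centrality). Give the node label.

Rosa

Farness (sum of distances to all others) for each node — Ana:20, Beata:26, Bob:26, Chen:34, Chioma:20, Daria:18, Iris:18, Jon:20, Lena:20, Rosa:16, Theo:22, Zubin:20.
The smallest farness is 16, for Rosa, so Rosa has the highest closeness.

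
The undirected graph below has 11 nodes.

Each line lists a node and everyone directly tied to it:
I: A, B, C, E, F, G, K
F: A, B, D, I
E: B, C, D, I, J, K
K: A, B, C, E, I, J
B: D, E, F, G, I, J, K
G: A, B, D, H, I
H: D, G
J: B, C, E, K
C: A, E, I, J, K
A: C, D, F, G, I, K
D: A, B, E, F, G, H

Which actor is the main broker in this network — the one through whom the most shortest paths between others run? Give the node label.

Unnormalized betweenness of each node: A:227/60, B:88/15, C:1, D:181/30, E:167/60, F:2/5, G:56/15, H:0, I:37/10, J:1/4, K:29/20.
D has the largest value, 181/30, making it the main broker — the node through which the most shortest paths run.

D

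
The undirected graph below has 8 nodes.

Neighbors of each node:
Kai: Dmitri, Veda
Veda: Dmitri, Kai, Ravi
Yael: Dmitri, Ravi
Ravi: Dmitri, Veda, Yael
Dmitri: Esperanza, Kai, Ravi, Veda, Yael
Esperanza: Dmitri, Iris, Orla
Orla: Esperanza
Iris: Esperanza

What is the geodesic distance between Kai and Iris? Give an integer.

3

One shortest route is Kai – Dmitri – Esperanza – Iris, which uses 3 edges, and at distance 2 from Kai we only reach {Esperanza, Ravi, Yael}, which does not include Iris. So d(Kai,Iris) = 3.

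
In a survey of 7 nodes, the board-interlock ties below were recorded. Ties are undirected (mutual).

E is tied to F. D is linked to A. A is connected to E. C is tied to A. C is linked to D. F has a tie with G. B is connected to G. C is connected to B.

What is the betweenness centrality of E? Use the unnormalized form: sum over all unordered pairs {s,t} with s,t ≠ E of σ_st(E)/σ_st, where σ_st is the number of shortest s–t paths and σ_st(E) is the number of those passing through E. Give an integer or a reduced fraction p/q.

Pairs whose geodesics pass through E — D–F: 1; C–F: 1/2; G–A: 1/2; F–A: 1.
All other pairs contribute 0.
Summing the contributions gives betweenness(E) = 3.

3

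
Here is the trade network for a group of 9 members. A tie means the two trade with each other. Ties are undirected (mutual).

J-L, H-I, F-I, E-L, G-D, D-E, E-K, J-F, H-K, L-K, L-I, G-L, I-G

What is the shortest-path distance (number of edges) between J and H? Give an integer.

One shortest route is J – L – I – H, which uses 3 edges, and at distance 2 from J we only reach {E, G, I, K}, which does not include H. So d(J,H) = 3.

3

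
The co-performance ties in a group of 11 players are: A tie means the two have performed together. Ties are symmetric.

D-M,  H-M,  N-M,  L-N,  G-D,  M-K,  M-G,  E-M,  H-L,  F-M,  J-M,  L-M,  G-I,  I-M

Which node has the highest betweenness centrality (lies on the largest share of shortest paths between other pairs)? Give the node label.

Unnormalized betweenness of each node: D:0, E:0, F:0, G:1/2, H:0, I:0, J:0, K:0, L:1/2, M:40, N:0.
M has the largest value, 40, making it the main broker — the node through which the most shortest paths run.

M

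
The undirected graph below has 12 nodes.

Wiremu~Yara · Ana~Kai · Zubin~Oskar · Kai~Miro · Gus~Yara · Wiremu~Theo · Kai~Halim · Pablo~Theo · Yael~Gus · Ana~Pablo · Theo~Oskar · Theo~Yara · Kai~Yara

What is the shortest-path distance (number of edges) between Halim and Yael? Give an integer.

One shortest route is Halim – Kai – Yara – Gus – Yael, which uses 4 edges, and at distance 3 from Halim we only reach {Gus, Pablo, Theo, Wiremu}, which does not include Yael. So d(Halim,Yael) = 4.

4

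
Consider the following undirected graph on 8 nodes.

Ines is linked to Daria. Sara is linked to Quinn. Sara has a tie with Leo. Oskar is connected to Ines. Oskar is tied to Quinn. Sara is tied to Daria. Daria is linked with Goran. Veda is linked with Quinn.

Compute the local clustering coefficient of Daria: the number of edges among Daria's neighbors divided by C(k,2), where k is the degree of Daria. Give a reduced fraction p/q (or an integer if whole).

0

Daria's neighbors: Goran, Ines, and Sara (k = 3).
Possible neighbor pairs: C(3,2) = 3. Edges among them: none → e = 0.
Clustering(Daria) = 0/3 = 0.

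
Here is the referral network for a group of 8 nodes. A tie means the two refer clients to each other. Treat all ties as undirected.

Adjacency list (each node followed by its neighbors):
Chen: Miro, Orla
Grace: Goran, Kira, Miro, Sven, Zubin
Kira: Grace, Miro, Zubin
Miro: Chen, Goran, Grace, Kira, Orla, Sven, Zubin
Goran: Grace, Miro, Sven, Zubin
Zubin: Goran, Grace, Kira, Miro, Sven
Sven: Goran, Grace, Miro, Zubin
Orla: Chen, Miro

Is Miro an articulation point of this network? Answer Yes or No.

Yes

Removing Miro leaves {Chen and Orla} with no path to {Goran, Grace, Kira, Sven, and Zubin}, so the network splits into 2 components. Miro is a cut vertex.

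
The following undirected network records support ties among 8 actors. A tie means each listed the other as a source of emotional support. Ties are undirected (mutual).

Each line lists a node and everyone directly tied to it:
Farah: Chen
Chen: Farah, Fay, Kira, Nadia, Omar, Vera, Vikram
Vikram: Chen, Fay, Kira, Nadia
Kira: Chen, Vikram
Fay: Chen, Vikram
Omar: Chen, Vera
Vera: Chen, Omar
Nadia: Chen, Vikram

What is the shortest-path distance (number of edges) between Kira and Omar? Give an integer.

One shortest route is Kira – Chen – Omar, which uses 2 edges, and Kira and Omar are not directly tied, so nothing shorter exists. So d(Kira,Omar) = 2.

2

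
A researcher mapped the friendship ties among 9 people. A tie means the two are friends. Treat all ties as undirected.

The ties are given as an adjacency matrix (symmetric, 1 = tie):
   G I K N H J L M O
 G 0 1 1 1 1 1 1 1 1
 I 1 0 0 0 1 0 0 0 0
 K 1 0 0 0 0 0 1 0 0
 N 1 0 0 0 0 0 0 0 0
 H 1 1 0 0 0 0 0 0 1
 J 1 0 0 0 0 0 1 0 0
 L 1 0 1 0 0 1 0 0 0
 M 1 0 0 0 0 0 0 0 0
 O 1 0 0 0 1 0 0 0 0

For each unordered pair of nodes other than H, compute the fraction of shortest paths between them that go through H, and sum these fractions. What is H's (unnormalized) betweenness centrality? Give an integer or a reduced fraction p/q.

1/2

Pairs whose geodesics pass through H — I–O: 1/2.
All other pairs contribute 0.
Summing the contributions gives betweenness(H) = 1/2.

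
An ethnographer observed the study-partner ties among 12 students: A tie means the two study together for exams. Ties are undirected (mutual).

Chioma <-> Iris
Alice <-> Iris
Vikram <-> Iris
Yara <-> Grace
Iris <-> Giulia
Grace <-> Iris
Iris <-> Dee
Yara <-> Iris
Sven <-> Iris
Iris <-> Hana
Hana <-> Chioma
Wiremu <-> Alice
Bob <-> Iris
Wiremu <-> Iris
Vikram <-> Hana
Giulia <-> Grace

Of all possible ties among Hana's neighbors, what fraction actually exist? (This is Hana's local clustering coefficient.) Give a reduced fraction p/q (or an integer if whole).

2/3

Hana's neighbors: Chioma, Iris, and Vikram (k = 3).
Possible neighbor pairs: C(3,2) = 3. Edges among them: Chioma–Iris, Iris–Vikram → e = 2.
Clustering(Hana) = 2/3.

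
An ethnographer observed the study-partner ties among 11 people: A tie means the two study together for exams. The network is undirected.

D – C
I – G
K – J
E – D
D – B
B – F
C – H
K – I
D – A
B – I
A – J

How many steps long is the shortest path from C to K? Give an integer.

One shortest route is C – D – A – J – K, which uses 4 edges, and at distance 3 from C we only reach {F, I, J}, which does not include K. So d(C,K) = 4.

4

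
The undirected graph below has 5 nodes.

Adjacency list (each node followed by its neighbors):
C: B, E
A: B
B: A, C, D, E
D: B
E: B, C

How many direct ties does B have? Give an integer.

B is directly tied to A, C, D, and E. That is 4 neighbors, so the degree of B is 4.

4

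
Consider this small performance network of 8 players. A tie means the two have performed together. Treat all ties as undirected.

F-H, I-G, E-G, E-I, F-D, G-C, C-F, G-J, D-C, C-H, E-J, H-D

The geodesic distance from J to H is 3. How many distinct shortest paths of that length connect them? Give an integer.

1

The shortest distance is 3, and the only length-3 path is J–G–C–H. So there is exactly 1 shortest path.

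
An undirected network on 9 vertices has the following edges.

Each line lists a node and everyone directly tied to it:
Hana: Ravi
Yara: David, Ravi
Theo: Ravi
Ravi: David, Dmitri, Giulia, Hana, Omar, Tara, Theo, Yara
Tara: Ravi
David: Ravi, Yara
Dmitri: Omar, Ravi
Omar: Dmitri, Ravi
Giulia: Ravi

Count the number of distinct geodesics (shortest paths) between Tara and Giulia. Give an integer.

The shortest distance is 2, and the only length-2 path is Tara–Ravi–Giulia. So there is exactly 1 shortest path.

1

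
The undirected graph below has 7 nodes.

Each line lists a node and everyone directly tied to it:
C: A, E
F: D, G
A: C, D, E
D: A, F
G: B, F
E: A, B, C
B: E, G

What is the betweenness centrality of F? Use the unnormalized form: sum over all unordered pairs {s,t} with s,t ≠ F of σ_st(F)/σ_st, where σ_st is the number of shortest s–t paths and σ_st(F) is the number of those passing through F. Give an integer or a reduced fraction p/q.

2

Pairs whose geodesics pass through F — G–A: 1/2; G–D: 1; B–D: 1/2.
All other pairs contribute 0.
Summing the contributions gives betweenness(F) = 2.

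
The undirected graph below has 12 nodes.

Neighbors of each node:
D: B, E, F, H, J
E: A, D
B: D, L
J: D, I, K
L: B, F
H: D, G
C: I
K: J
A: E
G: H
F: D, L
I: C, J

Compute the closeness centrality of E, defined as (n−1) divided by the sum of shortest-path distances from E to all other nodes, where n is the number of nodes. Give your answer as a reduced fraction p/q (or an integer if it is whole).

11/26

Distances from E: A:1, B:2, C:4, D:1, F:2, G:3, H:2, I:3, J:2, K:3, L:3. Sum = 26.
n = 12, so closeness = 11/26.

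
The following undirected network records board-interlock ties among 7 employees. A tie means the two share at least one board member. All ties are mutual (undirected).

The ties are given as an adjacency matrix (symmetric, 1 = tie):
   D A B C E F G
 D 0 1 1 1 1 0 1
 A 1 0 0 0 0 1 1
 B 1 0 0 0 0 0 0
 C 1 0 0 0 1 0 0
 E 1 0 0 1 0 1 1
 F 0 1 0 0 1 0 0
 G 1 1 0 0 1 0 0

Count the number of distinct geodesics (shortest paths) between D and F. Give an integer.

The shortest distance is 2. The length-2 paths are: D–A–F; D–E–F.
That gives 2 distinct shortest paths.

2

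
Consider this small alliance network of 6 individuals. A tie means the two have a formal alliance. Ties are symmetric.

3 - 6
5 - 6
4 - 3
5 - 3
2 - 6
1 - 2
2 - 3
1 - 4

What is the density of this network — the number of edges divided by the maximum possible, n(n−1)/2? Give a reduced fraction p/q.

8/15

There are 8 edges and 6 nodes, so the maximum possible is C(6,2) = 15.
Density = 8/15.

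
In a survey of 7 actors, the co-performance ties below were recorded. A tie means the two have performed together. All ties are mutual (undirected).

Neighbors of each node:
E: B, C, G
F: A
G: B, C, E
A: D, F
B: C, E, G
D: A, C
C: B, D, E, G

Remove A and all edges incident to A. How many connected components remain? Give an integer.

2

Without A, the remaining ties split the others into: {F}; {B, C, D, E, G}.
That's 2 separate components.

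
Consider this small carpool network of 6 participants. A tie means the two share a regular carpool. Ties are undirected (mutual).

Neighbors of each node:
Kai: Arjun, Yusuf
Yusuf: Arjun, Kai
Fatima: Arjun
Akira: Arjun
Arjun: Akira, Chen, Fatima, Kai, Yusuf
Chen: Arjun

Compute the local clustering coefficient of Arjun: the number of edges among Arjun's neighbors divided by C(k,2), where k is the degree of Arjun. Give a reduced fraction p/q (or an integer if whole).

Arjun's neighbors: Akira, Chen, Fatima, Kai, and Yusuf (k = 5).
Possible neighbor pairs: C(5,2) = 10. Edges among them: Kai–Yusuf → e = 1.
Clustering(Arjun) = 1/10.

1/10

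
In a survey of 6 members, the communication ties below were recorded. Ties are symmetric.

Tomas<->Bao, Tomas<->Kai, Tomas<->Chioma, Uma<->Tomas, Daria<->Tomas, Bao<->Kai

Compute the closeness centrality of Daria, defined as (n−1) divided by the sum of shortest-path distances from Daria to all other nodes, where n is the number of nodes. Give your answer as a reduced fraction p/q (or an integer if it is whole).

5/9

Distances from Daria: Bao:2, Chioma:2, Kai:2, Tomas:1, Uma:2. Sum = 9.
n = 6, so closeness = 5/9.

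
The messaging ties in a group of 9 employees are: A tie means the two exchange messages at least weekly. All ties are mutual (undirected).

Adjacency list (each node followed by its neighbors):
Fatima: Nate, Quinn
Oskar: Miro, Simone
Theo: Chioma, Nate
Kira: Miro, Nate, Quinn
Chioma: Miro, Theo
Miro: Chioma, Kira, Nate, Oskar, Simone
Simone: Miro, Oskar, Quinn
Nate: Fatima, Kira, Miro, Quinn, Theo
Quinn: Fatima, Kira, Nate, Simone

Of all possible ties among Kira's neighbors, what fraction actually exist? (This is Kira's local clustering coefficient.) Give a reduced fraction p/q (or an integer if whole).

Kira's neighbors: Miro, Nate, and Quinn (k = 3).
Possible neighbor pairs: C(3,2) = 3. Edges among them: Miro–Nate, Nate–Quinn → e = 2.
Clustering(Kira) = 2/3.

2/3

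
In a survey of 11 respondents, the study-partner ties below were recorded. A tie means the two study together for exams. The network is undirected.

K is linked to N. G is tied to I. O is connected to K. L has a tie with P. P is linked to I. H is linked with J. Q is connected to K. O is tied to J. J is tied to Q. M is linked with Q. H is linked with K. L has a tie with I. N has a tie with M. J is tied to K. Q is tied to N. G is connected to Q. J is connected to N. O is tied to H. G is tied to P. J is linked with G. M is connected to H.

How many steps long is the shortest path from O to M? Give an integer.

One shortest route is O – H – M, which uses 2 edges, and O and M are not directly tied, so nothing shorter exists. So d(O,M) = 2.

2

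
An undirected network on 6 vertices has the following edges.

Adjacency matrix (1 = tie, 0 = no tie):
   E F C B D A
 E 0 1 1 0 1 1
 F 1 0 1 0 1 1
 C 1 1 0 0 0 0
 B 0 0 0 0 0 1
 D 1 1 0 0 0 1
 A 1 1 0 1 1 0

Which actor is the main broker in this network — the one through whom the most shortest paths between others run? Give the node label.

Unnormalized betweenness of each node: A:4, B:0, C:0, D:0, E:3/2, F:3/2.
A has the largest value, 4, making it the main broker — the node through which the most shortest paths run.

A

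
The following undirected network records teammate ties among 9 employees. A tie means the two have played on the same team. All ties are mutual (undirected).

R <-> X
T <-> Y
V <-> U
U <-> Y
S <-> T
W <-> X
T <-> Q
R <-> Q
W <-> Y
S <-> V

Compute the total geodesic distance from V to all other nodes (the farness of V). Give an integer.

Distances from V: Q:3, R:4, S:1, T:2, U:1, W:3, X:4, Y:2.
Sum = 3 + 4 + 1 + 2 + 1 + 3 + 4 + 2 = 20.

20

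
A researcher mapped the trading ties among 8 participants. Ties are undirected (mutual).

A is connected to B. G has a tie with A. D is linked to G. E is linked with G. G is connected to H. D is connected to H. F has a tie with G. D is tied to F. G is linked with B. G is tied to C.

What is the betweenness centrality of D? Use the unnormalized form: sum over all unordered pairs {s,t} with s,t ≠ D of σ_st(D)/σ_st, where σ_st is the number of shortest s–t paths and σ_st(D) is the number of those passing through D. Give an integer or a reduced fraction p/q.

1/2

Pairs whose geodesics pass through D — F–H: 1/2.
All other pairs contribute 0.
Summing the contributions gives betweenness(D) = 1/2.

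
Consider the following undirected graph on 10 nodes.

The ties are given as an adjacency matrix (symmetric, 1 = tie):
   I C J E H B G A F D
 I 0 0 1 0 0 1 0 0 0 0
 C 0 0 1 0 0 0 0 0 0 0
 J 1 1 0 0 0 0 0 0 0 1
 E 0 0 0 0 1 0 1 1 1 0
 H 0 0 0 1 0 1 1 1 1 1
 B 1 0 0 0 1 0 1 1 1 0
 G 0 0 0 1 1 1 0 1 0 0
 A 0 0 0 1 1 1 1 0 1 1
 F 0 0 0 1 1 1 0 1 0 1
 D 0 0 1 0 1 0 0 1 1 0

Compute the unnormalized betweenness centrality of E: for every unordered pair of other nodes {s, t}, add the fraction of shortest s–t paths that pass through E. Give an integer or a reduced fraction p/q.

Pairs whose geodesics pass through E — G–F: 1/4.
All other pairs contribute 0.
Summing the contributions gives betweenness(E) = 1/4.

1/4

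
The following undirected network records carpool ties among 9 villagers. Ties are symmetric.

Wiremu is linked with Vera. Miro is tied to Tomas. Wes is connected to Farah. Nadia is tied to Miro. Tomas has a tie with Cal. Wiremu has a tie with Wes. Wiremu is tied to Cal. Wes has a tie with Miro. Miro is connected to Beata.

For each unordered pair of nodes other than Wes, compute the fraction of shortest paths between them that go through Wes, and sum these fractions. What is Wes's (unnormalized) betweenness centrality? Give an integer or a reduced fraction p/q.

13

Pairs whose geodesics pass through Wes — Cal–Farah: 1; Tomas–Farah: 1; Vera–Farah: 1; Vera–Miro: 1; Vera–Nadia: 1; Vera–Beata: 1; Farah–Miro: 1; Farah–Wiremu: 1; Farah–Nadia: 1; Farah–Beata: 1; Miro–Wiremu: 1; Wiremu–Nadia: 1; Wiremu–Beata: 1.
All other pairs contribute 0.
Summing the contributions gives betweenness(Wes) = 13.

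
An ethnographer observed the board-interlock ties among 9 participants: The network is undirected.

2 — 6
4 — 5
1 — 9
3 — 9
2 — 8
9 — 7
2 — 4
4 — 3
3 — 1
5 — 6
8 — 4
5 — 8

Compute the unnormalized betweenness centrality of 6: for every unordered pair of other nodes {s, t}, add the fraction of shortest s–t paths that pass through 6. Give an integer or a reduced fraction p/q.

Pairs whose geodesics pass through 6 — 2–5: 1/3.
All other pairs contribute 0.
Summing the contributions gives betweenness(6) = 1/3.

1/3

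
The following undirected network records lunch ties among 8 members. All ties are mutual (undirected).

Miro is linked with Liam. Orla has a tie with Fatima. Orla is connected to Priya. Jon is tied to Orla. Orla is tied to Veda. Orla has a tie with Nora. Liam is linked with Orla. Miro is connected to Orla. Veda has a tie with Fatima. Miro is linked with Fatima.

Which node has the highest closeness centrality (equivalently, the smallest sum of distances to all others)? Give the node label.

Orla

Farness (sum of distances to all others) for each node — Fatima:11, Jon:13, Liam:12, Miro:11, Nora:13, Orla:7, Priya:13, Veda:12.
The smallest farness is 7, for Orla, so Orla has the highest closeness.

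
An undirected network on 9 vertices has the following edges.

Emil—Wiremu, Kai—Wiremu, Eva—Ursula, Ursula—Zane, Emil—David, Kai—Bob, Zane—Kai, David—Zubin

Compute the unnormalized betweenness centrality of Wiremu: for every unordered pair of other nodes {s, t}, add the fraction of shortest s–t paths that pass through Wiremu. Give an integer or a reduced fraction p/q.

Pairs whose geodesics pass through Wiremu — Bob–Zubin: 1; Bob–Emil: 1; Bob–David: 1; Zane–Zubin: 1; Zane–Emil: 1; Zane–David: 1; Ursula–Zubin: 1; Ursula–Emil: 1; Ursula–David: 1; Zubin–Eva: 1; Zubin–Kai: 1; Emil–Eva: 1; Emil–Kai: 1; David–Eva: 1 … (+1 more pairs).
All other pairs contribute 0.
Summing the contributions gives betweenness(Wiremu) = 15.

15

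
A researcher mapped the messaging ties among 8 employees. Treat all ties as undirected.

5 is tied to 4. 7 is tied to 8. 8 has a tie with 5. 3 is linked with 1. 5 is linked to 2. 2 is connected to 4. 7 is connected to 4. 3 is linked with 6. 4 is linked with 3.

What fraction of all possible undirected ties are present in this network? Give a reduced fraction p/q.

There are 9 edges and 8 nodes, so the maximum possible is C(8,2) = 28.
Density = 9/28.

9/28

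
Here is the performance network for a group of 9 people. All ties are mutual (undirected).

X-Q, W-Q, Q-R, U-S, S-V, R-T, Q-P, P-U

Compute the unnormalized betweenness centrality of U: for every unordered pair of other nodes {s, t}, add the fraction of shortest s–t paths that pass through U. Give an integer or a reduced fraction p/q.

Pairs whose geodesics pass through U — R–S: 1; R–V: 1; X–S: 1; X–V: 1; S–Q: 1; S–P: 1; S–T: 1; S–W: 1; Q–V: 1; P–V: 1; V–T: 1; V–W: 1.
All other pairs contribute 0.
Summing the contributions gives betweenness(U) = 12.

12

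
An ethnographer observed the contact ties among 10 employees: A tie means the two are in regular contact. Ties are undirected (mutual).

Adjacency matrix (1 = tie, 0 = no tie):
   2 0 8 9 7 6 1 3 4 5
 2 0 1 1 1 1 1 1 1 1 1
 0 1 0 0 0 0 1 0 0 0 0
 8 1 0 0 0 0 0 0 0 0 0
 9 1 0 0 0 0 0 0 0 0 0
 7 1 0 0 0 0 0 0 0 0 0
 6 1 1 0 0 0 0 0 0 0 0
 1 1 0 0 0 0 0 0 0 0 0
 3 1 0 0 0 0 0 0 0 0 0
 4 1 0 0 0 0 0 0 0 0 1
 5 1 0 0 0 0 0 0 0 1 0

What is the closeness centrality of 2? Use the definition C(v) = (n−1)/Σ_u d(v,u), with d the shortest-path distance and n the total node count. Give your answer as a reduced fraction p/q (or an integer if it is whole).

1

Distances from 2: 0:1, 1:1, 3:1, 4:1, 5:1, 6:1, 7:1, 8:1, 9:1. Sum = 9.
n = 10, so closeness = 9/9 = 1.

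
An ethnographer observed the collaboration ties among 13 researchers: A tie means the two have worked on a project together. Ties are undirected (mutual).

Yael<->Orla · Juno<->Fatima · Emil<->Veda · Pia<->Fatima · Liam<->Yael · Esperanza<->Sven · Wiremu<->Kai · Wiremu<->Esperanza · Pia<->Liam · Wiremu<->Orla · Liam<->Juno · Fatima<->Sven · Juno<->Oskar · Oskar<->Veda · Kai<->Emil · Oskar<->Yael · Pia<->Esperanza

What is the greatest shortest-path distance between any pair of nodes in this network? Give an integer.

4

Eccentricity of each node (its greatest distance to any other): Emil:4, Esperanza:4, Fatima:4, Juno:4, Kai:4, Liam:4, Orla:4, Oskar:4, Pia:4, Sven:4, Veda:4, Wiremu:4, Yael:4.
The maximum eccentricity is 4, realized for instance by the pair Sven–Veda via Sven – Fatima – Juno – Oskar – Veda. So the diameter is 4.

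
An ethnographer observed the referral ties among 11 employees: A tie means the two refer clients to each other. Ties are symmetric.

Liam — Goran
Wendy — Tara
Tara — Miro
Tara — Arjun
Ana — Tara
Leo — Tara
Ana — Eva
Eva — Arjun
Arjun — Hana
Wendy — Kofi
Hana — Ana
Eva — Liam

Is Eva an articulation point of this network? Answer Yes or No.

Yes

Removing Eva leaves {Goran and Liam} with no path to {Ana, Arjun, Hana, Kofi, Leo, Miro, Tara, and Wendy}, so the network splits into 2 components. Eva is a cut vertex.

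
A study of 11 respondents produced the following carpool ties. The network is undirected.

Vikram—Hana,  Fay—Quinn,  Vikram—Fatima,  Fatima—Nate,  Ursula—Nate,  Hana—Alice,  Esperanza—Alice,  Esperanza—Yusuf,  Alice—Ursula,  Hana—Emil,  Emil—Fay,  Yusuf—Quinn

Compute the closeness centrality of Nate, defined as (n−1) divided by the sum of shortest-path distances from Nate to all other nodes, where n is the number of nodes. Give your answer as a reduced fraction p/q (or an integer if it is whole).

1/3

Distances from Nate: Alice:2, Emil:4, Esperanza:3, Fatima:1, Fay:5, Hana:3, Quinn:5, Ursula:1, Vikram:2, Yusuf:4. Sum = 30.
n = 11, so closeness = 10/30 = 1/3.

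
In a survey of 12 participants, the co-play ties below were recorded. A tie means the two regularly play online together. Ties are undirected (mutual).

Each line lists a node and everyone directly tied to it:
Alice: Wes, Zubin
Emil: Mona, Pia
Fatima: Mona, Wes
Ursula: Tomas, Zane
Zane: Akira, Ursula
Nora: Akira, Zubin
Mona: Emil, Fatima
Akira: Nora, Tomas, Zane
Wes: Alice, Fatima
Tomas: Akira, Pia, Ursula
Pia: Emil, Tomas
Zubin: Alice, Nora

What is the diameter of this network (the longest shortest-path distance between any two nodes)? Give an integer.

Eccentricity of each node (its greatest distance to any other): Akira:5, Alice:5, Emil:5, Fatima:6, Mona:5, Nora:5, Pia:5, Tomas:5, Ursula:6, Wes:6, Zane:6, Zubin:5.
The maximum eccentricity is 6, realized for instance by the pair Wes–Ursula via Wes – Alice – Zubin – Nora – Akira – Zane – Ursula. So the diameter is 6.

6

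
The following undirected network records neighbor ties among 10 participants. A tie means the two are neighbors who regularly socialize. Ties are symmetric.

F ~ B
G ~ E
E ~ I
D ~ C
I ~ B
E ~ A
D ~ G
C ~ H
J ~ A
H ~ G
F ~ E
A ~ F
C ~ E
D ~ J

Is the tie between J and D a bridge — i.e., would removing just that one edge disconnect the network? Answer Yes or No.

No

Even without that edge, J still reaches D via J – A – E – G – D, so the network stays connected. Not a bridge.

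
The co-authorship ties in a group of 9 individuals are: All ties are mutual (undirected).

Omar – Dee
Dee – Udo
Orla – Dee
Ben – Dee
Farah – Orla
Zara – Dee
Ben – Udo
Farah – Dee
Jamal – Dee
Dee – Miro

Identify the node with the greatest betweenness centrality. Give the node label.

Unnormalized betweenness of each node: Ben:0, Dee:26, Farah:0, Jamal:0, Miro:0, Omar:0, Orla:0, Udo:0, Zara:0.
Dee has the largest value, 26, making it the main broker — the node through which the most shortest paths run.

Dee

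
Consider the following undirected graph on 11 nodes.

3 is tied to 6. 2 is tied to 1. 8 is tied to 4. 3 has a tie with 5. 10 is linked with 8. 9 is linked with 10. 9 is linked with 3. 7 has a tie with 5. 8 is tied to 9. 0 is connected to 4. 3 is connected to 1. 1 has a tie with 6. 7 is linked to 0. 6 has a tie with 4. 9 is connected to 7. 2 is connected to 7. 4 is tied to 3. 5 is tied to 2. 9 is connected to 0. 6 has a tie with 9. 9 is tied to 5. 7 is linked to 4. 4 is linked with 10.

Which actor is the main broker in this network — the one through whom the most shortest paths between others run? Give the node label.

Unnormalized betweenness of each node: 0:1/6, 1:3/2, 2:17/10, 3:61/15, 4:79/10, 5:2, 6:77/30, 7:26/5, 8:1/6, 9:347/30, 10:1/6.
9 has the largest value, 347/30, making it the main broker — the node through which the most shortest paths run.

9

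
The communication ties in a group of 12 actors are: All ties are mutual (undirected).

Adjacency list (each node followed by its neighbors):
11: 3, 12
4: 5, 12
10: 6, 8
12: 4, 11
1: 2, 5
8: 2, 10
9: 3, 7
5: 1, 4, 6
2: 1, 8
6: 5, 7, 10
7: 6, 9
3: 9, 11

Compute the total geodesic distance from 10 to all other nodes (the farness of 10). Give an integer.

30

Distances from 10: 1:3, 2:2, 3:4, 4:3, 5:2, 6:1, 7:2, 8:1, 9:3, 11:5, 12:4.
Sum = 3 + 2 + 4 + 3 + 2 + 1 + 2 + 1 + 3 + 5 + 4 = 30.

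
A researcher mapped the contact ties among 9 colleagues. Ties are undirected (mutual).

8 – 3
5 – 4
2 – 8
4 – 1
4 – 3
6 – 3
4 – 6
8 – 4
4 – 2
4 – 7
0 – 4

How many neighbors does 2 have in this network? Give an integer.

2 is directly tied to 4 and 8. That is 2 neighbors, so the degree of 2 is 2.

2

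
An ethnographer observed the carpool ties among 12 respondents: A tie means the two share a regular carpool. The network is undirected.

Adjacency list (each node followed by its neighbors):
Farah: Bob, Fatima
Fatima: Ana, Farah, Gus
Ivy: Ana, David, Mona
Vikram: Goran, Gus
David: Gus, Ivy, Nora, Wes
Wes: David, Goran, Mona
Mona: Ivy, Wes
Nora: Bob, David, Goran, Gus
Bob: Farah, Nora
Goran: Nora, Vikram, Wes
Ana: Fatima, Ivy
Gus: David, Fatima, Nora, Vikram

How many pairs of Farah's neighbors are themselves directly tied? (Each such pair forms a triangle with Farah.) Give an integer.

Farah's neighbors are Bob and Fatima, but none of them are tied to each other, so no triangle contains Farah.

0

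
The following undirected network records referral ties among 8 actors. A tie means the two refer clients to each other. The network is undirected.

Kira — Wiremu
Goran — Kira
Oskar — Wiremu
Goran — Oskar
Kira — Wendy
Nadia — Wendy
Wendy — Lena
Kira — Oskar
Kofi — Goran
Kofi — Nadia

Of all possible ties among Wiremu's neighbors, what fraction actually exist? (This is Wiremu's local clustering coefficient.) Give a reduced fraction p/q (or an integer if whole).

1

Wiremu's neighbors: Kira and Oskar (k = 2).
Possible neighbor pairs: C(2,2) = 1. Edges among them: Kira–Oskar → e = 1.
Clustering(Wiremu) = 1/1.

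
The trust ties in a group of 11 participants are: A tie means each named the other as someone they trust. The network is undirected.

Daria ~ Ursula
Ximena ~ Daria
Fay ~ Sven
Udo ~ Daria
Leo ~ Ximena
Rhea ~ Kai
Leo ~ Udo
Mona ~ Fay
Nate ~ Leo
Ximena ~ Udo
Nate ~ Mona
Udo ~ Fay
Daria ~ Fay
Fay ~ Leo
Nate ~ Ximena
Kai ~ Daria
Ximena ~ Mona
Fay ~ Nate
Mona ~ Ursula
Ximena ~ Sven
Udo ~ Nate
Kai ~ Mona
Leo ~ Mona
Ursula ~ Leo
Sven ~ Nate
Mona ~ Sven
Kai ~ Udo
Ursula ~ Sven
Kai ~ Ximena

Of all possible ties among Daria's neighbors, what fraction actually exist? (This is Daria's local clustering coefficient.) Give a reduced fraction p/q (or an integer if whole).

Daria's neighbors: Fay, Kai, Udo, Ursula, and Ximena (k = 5).
Possible neighbor pairs: C(5,2) = 10. Edges among them: Fay–Udo, Kai–Udo, Kai–Ximena, Udo–Ximena → e = 4.
Clustering(Daria) = 4/10 = 2/5.

2/5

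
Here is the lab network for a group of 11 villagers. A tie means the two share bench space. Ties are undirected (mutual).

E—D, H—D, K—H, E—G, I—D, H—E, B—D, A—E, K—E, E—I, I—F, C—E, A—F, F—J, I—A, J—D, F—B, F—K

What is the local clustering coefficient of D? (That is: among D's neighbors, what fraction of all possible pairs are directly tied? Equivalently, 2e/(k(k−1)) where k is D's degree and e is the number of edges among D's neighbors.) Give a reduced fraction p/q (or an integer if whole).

D's neighbors: B, E, H, I, and J (k = 5).
Possible neighbor pairs: C(5,2) = 10. Edges among them: E–H, E–I → e = 2.
Clustering(D) = 2/10 = 1/5.

1/5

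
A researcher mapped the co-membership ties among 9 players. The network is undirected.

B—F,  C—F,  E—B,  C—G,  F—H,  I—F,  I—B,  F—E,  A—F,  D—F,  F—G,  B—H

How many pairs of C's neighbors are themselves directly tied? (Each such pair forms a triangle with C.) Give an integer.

1

C's neighbors: F and G.
Neighbor pairs that are themselves tied: C–F–G. Each forms one triangle with C, for 1 in total.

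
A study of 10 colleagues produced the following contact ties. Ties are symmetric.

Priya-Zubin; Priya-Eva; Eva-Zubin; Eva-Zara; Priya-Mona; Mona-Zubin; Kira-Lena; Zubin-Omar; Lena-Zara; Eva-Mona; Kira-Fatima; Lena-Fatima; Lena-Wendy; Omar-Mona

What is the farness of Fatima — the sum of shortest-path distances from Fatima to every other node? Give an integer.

Distances from Fatima: Eva:3, Kira:1, Lena:1, Mona:4, Omar:5, Priya:4, Wendy:2, Zara:2, Zubin:4.
Sum = 3 + 1 + 1 + 4 + 5 + 4 + 2 + 2 + 4 = 26.

26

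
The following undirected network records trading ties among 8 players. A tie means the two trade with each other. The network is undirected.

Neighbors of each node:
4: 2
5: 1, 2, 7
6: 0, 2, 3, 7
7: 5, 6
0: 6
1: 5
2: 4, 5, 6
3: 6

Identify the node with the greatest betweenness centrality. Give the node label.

6

Unnormalized betweenness of each node: 0:0, 1:0, 2:9, 3:0, 4:0, 5:7, 6:12, 7:3.
6 has the largest value, 12, making it the main broker — the node through which the most shortest paths run.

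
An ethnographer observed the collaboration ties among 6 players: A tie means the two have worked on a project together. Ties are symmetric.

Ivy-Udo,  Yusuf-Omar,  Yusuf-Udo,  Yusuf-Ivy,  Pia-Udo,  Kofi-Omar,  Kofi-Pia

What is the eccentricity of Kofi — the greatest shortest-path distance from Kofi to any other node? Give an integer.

Distances from Kofi: Ivy:3, Omar:1, Pia:1, Udo:2, Yusuf:2.
The largest is 3 (to Ivy), so the eccentricity of Kofi is 3.

3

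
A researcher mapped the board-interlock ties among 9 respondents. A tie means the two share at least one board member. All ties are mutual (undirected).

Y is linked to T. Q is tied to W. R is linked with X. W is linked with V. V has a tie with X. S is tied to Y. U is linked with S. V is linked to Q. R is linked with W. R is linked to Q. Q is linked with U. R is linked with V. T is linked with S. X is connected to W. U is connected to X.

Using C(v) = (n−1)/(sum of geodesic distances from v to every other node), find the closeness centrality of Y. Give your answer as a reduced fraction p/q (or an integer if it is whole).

Distances from Y: Q:3, R:4, S:1, T:1, U:2, V:4, W:4, X:3. Sum = 22.
n = 9, so closeness = 8/22 = 4/11.

4/11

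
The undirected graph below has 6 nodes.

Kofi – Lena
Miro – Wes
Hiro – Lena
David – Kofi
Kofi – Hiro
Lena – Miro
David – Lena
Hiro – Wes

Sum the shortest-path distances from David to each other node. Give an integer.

9

Distances from David: Hiro:2, Kofi:1, Lena:1, Miro:2, Wes:3.
Sum = 2 + 1 + 1 + 2 + 3 = 9.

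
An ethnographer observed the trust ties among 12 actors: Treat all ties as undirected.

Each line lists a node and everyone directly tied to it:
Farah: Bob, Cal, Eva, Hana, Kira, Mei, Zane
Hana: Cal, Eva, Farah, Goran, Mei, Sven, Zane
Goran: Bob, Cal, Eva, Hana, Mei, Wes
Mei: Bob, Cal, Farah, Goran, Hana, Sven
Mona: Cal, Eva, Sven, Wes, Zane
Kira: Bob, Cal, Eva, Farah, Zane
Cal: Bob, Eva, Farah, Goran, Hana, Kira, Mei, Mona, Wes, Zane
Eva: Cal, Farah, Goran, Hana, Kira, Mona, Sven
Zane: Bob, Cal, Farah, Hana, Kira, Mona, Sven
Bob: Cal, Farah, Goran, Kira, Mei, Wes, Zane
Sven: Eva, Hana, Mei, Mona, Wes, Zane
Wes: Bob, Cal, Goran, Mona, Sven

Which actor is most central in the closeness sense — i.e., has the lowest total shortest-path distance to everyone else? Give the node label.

Cal

Farness (sum of distances to all others) for each node — Bob:15, Cal:12, Eva:15, Farah:15, Goran:16, Hana:15, Kira:17, Mei:16, Mona:17, Sven:16, Wes:17, Zane:15.
The smallest farness is 12, for Cal, so Cal has the highest closeness.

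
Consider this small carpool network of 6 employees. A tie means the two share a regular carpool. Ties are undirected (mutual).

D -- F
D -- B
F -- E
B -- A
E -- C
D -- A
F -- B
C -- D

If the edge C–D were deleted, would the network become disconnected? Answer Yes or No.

No

Even without that edge, C still reaches D via C – E – F – D, so the network stays connected. Not a bridge.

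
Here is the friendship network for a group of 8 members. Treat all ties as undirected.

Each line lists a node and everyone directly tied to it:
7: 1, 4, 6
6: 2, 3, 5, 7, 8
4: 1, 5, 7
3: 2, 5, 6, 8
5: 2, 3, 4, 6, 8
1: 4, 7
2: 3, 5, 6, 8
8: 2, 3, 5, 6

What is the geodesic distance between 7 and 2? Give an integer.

2

One shortest route is 7 – 6 – 2, which uses 2 edges, and 7 and 2 are not directly tied, so nothing shorter exists. So d(7,2) = 2.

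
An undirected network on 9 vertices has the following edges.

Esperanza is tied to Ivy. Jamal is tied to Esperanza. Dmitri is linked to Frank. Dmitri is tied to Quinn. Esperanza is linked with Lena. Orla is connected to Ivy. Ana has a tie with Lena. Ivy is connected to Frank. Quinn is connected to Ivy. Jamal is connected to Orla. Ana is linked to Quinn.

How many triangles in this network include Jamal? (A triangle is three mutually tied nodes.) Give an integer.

Jamal's neighbors are Esperanza and Orla, but none of them are tied to each other, so no triangle contains Jamal.

0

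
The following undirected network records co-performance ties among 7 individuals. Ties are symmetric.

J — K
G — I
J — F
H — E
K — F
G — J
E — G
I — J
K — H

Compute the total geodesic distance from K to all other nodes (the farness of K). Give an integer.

Distances from K: E:2, F:1, G:2, H:1, I:2, J:1.
Sum = 2 + 1 + 2 + 1 + 2 + 1 = 9.

9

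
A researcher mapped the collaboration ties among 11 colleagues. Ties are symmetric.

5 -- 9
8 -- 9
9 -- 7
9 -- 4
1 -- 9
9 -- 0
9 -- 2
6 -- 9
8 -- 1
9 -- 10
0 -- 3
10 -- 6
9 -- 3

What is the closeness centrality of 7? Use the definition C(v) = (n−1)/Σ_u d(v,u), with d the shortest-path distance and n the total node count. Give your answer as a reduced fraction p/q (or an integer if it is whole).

Distances from 7: 0:2, 1:2, 2:2, 3:2, 4:2, 5:2, 6:2, 8:2, 9:1, 10:2. Sum = 19.
n = 11, so closeness = 10/19.

10/19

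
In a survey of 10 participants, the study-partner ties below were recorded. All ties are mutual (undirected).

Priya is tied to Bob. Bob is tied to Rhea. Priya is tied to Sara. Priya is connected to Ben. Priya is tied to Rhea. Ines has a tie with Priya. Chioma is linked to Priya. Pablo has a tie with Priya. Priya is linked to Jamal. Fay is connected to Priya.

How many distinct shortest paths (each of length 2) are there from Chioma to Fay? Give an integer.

1

The shortest distance is 2, and the only length-2 path is Chioma–Priya–Fay. So there is exactly 1 shortest path.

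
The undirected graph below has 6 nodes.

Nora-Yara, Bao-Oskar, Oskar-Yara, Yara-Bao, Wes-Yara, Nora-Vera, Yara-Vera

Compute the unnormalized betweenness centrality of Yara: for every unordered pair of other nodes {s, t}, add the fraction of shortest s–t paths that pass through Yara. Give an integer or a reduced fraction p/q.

8

Pairs whose geodesics pass through Yara — Oskar–Nora: 1; Oskar–Wes: 1; Oskar–Vera: 1; Nora–Wes: 1; Nora–Bao: 1; Wes–Vera: 1; Wes–Bao: 1; Vera–Bao: 1.
All other pairs contribute 0.
Summing the contributions gives betweenness(Yara) = 8.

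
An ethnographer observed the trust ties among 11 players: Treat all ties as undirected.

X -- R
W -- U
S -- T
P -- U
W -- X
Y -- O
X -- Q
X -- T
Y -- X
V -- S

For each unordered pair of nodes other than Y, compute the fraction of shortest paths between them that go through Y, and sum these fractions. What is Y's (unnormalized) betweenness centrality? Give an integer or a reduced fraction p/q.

Pairs whose geodesics pass through Y — P–O: 1; X–O: 1; U–O: 1; Q–O: 1; T–O: 1; O–W: 1; O–S: 1; O–R: 1; O–V: 1.
All other pairs contribute 0.
Summing the contributions gives betweenness(Y) = 9.

9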